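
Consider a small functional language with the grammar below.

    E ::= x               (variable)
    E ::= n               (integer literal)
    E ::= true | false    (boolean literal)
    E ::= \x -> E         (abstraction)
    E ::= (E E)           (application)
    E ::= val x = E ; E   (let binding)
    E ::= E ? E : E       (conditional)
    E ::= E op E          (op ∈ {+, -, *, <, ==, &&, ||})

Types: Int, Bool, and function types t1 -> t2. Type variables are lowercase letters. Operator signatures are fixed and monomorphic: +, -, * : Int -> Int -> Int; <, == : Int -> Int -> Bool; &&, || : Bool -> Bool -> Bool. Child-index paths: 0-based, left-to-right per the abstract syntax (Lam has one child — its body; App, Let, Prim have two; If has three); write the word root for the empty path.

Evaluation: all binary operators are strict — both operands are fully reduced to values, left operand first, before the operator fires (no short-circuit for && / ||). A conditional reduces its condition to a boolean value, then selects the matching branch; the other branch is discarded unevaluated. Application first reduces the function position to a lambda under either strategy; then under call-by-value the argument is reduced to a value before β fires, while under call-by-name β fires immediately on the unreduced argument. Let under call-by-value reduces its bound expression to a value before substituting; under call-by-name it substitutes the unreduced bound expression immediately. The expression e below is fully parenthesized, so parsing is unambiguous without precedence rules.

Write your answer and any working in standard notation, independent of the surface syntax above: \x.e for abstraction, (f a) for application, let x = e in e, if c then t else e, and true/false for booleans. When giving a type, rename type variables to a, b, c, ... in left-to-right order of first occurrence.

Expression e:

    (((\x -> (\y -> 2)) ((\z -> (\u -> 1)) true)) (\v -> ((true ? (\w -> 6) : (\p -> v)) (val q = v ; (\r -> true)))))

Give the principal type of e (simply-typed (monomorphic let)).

Answer: Int

Derivation:
\y._ : b -> Int
\x._ : a -> b -> Int
\u._ : d -> Int
\z._ : c -> d -> Int
  unify c -> d -> Int ~ Bool -> e
  unify c ~ Bool
  unify d -> Int ~ e
_ _ : d -> Int
  unify a -> b -> Int ~ (d -> Int) -> f
  unify a ~ d -> Int
  unify b -> Int ~ f
_ _ : b -> Int
  unify Bool ~ Bool
\w._ : h -> Int
v : g
\p._ : i -> g
  unify h -> Int ~ i -> g
  unify h ~ i
  unify Int ~ g
v : Int
let q : Int
\r._ : j -> Bool
  unify i -> Int ~ (j -> Bool) -> k
  unify i ~ j -> Bool
  unify Int ~ k
_ _ : Int
\v._ : Int -> Int
  unify b -> Int ~ (Int -> Int) -> l
  unify b ~ Int -> Int
  unify Int ~ l
_ _ : Int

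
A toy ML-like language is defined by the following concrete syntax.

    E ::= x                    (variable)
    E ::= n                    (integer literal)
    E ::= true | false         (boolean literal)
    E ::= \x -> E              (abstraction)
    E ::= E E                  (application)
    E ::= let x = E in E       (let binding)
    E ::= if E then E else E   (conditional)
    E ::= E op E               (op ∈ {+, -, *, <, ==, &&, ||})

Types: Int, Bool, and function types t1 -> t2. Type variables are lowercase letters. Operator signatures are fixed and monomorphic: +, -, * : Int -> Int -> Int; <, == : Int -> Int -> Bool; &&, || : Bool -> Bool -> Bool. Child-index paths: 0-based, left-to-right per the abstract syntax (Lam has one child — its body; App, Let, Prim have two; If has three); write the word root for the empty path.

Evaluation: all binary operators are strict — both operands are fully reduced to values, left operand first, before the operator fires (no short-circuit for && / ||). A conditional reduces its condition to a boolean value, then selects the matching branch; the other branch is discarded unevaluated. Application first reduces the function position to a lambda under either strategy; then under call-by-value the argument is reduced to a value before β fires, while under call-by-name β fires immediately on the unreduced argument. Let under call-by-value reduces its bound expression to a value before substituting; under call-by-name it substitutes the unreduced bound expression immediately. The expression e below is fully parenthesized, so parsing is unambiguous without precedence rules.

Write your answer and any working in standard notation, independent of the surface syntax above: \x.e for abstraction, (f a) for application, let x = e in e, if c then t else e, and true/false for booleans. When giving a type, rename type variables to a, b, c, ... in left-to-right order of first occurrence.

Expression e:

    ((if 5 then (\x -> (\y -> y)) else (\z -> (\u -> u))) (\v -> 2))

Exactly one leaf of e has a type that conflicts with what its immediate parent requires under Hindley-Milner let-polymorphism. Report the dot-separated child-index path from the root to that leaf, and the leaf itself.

Answer: 0.0 : 5

Trace:
  unify Int ~ Bool
  FAIL: mismatch Int ~ Bool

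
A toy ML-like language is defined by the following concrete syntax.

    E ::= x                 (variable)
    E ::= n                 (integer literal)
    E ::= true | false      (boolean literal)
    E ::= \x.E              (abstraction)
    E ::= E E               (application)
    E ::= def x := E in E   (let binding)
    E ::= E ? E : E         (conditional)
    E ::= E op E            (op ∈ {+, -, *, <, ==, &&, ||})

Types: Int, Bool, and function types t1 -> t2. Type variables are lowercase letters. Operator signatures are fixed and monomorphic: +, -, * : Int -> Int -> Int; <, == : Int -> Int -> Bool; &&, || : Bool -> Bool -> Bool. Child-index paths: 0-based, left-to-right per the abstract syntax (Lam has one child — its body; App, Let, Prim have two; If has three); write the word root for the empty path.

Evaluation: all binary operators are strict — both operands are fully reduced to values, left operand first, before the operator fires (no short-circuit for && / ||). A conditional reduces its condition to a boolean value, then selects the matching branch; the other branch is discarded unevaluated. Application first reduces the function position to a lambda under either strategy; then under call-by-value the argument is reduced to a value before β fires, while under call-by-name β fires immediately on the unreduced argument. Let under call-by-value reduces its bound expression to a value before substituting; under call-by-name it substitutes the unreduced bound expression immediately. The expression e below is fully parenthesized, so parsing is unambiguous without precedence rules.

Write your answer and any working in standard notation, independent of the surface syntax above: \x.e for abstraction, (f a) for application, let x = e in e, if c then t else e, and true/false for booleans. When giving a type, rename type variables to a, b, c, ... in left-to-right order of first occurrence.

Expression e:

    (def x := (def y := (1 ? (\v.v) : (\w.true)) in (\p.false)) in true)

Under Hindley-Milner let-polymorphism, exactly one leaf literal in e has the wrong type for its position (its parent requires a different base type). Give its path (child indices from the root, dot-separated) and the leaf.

Answer: 0.0.0 : 1

Derivation:
  unify Int ~ Bool
  FAIL: mismatch Int ~ Bool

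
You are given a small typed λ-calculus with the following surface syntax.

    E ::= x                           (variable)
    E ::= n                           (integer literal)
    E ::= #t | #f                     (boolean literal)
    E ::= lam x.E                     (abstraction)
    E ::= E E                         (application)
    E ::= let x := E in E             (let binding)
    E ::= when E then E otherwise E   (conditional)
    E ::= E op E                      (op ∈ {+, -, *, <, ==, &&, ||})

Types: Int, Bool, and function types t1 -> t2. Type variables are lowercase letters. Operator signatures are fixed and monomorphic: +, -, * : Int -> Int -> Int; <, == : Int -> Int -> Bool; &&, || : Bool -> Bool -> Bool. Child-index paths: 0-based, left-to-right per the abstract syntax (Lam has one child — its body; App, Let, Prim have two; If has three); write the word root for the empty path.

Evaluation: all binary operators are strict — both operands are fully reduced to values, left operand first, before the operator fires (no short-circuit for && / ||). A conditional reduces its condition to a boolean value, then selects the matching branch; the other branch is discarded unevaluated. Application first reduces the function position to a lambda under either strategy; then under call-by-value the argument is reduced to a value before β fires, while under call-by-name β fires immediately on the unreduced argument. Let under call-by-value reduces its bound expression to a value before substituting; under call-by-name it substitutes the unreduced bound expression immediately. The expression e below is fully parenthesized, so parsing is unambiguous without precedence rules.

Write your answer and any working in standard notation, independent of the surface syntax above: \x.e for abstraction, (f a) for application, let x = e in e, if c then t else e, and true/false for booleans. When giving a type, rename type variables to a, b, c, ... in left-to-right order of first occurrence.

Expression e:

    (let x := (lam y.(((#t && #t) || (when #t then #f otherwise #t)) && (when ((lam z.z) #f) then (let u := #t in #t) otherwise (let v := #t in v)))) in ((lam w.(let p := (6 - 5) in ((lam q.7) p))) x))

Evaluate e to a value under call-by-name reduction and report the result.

Answer: 7

Working:
step 0: (let x = (\y.(((true && true) || (if true then false else true)) && (if ((\z.z) false) then (let u = true in true) else (let v = true in v)))) in ((\w.(let p = (6 - 5) in ((\q.7) p))) x))
step 1: [let@root] ((\w.(let p = (6 - 5) in ((\q.7) p))) (\y.(((true && true) || (if true then false else true)) && (if ((\z.z) false) then (let u = true in true) else (let v = true in v)))))
step 2: [beta@root] (let p = (6 - 5) in ((\q.7) p))
step 3: [let@root] ((\q.7) (6 - 5))
step 4: [beta@root] 7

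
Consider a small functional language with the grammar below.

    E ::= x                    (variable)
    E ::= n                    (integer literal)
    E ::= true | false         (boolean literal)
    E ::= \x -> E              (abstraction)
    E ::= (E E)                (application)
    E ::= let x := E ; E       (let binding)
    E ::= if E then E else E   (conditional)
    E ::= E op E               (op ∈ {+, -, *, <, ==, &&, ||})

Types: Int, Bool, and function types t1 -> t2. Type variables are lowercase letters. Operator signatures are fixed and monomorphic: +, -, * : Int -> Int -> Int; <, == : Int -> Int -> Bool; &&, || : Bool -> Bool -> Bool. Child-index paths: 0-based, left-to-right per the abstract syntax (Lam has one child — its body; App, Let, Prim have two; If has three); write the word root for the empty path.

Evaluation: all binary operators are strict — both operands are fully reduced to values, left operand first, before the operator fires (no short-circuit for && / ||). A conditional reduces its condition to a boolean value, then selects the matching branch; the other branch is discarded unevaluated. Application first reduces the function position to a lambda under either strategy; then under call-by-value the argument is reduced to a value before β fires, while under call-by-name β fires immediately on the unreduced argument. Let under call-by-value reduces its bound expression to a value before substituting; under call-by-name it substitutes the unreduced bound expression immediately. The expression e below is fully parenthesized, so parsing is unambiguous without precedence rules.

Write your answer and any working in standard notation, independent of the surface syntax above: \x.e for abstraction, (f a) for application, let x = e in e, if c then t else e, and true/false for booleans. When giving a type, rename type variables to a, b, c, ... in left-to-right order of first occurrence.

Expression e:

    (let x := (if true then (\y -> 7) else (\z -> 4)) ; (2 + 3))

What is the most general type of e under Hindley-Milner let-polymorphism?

Answer: Int

Working:
  unify Bool ~ Bool
\y._ : a -> Int
\z._ : b -> Int
  unify a -> Int ~ b -> Int
  unify a ~ b
  unify Int ~ Int
let x : forall. b -> Int
  unify Int ~ Int
  unify Int ~ Int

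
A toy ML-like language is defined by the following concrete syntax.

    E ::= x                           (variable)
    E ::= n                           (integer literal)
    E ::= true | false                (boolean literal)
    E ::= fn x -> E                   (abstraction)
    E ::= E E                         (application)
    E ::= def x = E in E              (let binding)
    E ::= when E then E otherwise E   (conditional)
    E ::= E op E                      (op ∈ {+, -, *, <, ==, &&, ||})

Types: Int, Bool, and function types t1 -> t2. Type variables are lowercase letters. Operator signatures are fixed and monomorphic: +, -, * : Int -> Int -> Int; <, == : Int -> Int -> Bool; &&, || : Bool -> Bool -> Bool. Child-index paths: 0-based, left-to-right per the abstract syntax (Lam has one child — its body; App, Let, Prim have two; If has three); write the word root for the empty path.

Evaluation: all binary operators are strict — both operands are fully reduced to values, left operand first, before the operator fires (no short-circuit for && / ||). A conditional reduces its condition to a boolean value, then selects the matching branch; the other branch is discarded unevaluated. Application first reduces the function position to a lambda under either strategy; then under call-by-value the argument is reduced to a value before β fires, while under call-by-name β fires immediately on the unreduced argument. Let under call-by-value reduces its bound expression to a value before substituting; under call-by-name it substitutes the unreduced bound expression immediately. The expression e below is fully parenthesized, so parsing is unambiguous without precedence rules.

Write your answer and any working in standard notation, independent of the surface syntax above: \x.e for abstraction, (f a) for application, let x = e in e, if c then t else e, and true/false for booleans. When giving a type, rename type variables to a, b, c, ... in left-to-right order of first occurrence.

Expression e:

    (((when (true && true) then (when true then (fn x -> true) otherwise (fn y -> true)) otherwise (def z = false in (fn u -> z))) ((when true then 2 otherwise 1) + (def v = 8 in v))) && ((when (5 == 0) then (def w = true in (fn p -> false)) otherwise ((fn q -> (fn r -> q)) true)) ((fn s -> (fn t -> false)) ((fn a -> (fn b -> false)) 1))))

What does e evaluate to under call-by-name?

Answer: true

Derivation:
step 0: (((if (true && true) then (if true then (\x.true) else (\y.true)) else (let z = false in (\u.z))) ((if true then 2 else 1) + (let v = 8 in v))) && ((if (5 == 0) then (let w = true in (\p.false)) else ((\q.(\r.q)) true)) ((\s.(\t.false)) ((\a.(\b.false)) 1))))
step 1: [delta@0.0.0] (((if true then (if true then (\x.true) else (\y.true)) else (let z = false in (\u.z))) ((if true then 2 else 1) + (let v = 8 in v))) && ((if (5 == 0) then (let w = true in (\p.false)) else ((\q.(\r.q)) true)) ((\s.(\t.false)) ((\a.(\b.false)) 1))))
step 2: [if@0.0] (((if true then (\x.true) else (\y.true)) ((if true then 2 else 1) + (let v = 8 in v))) && ((if (5 == 0) then (let w = true in (\p.false)) else ((\q.(\r.q)) true)) ((\s.(\t.false)) ((\a.(\b.false)) 1))))
step 3: [if@0.0] (((\x.true) ((if true then 2 else 1) + (let v = 8 in v))) && ((if (5 == 0) then (let w = true in (\p.false)) else ((\q.(\r.q)) true)) ((\s.(\t.false)) ((\a.(\b.false)) 1))))
step 4: [beta@0] (true && ((if (5 == 0) then (let w = true in (\p.false)) else ((\q.(\r.q)) true)) ((\s.(\t.false)) ((\a.(\b.false)) 1))))
step 5: [delta@1.0.0] (true && ((if false then (let w = true in (\p.false)) else ((\q.(\r.q)) true)) ((\s.(\t.false)) ((\a.(\b.false)) 1))))
step 6: [if@1.0] (true && (((\q.(\r.q)) true) ((\s.(\t.false)) ((\a.(\b.false)) 1))))
step 7: [beta@1.0] (true && ((\r.true) ((\s.(\t.false)) ((\a.(\b.false)) 1))))
step 8: [beta@1] (true && true)
step 9: [delta@root] true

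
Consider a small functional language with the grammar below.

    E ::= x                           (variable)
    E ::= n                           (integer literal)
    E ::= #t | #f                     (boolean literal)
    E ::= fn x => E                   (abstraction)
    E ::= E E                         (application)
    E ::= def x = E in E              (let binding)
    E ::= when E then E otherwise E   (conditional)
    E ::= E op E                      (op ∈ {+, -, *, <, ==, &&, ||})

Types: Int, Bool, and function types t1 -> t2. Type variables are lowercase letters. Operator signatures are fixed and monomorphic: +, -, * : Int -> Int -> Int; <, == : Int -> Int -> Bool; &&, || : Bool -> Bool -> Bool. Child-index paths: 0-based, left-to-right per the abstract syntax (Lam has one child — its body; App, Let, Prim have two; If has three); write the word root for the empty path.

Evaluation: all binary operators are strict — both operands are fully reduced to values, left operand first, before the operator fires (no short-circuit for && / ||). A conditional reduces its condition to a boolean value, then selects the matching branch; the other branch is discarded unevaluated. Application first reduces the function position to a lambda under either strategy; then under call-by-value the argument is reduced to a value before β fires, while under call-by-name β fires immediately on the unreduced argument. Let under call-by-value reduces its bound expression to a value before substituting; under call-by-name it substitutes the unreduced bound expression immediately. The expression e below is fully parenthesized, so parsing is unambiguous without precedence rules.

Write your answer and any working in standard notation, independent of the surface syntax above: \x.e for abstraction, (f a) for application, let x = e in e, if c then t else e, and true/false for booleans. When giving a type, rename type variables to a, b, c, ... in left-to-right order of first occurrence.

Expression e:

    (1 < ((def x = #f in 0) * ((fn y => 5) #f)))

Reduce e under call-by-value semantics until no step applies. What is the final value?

Answer: false

Derivation:
step 0: (1 < ((let x = false in 0) * ((\y.5) false)))
step 1: [let@1.0] (1 < (0 * ((\y.5) false)))
step 2: [beta@1.1] (1 < (0 * 5))
step 3: [delta@1] (1 < 0)
step 4: [delta@root] false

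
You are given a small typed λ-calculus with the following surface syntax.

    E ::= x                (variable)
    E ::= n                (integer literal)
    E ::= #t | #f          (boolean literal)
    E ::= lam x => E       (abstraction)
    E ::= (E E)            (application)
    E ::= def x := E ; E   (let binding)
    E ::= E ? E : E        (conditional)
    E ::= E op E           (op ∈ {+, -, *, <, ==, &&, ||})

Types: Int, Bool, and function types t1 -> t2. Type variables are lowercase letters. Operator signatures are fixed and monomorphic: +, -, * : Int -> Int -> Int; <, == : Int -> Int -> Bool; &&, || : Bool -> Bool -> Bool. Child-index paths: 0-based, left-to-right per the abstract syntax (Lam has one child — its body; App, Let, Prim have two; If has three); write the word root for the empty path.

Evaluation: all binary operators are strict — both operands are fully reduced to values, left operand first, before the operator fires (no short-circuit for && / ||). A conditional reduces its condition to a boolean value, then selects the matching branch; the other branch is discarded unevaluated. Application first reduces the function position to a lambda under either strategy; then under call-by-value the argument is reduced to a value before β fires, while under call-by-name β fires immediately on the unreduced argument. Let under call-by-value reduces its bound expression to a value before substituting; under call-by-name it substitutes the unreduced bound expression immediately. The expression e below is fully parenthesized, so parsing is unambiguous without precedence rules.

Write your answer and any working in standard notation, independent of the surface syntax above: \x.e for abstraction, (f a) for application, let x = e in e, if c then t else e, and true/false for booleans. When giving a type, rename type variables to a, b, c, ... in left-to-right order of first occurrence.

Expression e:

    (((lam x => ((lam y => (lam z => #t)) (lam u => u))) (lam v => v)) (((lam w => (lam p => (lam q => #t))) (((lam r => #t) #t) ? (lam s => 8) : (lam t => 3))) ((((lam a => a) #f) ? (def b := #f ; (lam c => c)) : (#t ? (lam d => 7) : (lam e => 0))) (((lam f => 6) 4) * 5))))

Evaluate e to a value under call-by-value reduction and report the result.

Trace:
step 0: (((\x.((\y.(\z.true)) (\u.u))) (\v.v)) (((\w.(\p.(\q.true))) (if ((\r.true) true) then (\s.8) else (\t.3))) ((if ((\a.a) false) then (let b = false in (\c.c)) else (if true then (\d.7) else (\e.0))) (((\f.6) 4) * 5))))
step 1: [beta@0] (((\y.(\z.true)) (\u.u)) (((\w.(\p.(\q.true))) (if ((\r.true) true) then (\s.8) else (\t.3))) ((if ((\a.a) false) then (let b = false in (\c.c)) else (if true then (\d.7) else (\e.0))) (((\f.6) 4) * 5))))
step 2: [beta@0] ((\z.true) (((\w.(\p.(\q.true))) (if ((\r.true) true) then (\s.8) else (\t.3))) ((if ((\a.a) false) then (let b = false in (\c.c)) else (if true then (\d.7) else (\e.0))) (((\f.6) 4) * 5))))
step 3: [beta@1.0.1.0] ((\z.true) (((\w.(\p.(\q.true))) (if true then (\s.8) else (\t.3))) ((if ((\a.a) false) then (let b = false in (\c.c)) else (if true then (\d.7) else (\e.0))) (((\f.6) 4) * 5))))
step 4: [if@1.0.1] ((\z.true) (((\w.(\p.(\q.true))) (\s.8)) ((if ((\a.a) false) then (let b = false in (\c.c)) else (if true then (\d.7) else (\e.0))) (((\f.6) 4) * 5))))
step 5: [beta@1.0] ((\z.true) ((\p.(\q.true)) ((if ((\a.a) false) then (let b = false in (\c.c)) else (if true then (\d.7) else (\e.0))) (((\f.6) 4) * 5))))
step 6: [beta@1.1.0.0] ((\z.true) ((\p.(\q.true)) ((if false then (let b = false in (\c.c)) else (if true then (\d.7) else (\e.0))) (((\f.6) 4) * 5))))
step 7: [if@1.1.0] ((\z.true) ((\p.(\q.true)) ((if true then (\d.7) else (\e.0)) (((\f.6) 4) * 5))))
step 8: [if@1.1.0] ((\z.true) ((\p.(\q.true)) ((\d.7) (((\f.6) 4) * 5))))
step 9: [beta@1.1.1.0] ((\z.true) ((\p.(\q.true)) ((\d.7) (6 * 5))))
step 10: [delta@1.1.1] ((\z.true) ((\p.(\q.true)) ((\d.7) 30)))
step 11: [beta@1.1] ((\z.true) ((\p.(\q.true)) 7))
step 12: [beta@1] ((\z.true) (\q.true))
step 13: [beta@root] true

Answer: true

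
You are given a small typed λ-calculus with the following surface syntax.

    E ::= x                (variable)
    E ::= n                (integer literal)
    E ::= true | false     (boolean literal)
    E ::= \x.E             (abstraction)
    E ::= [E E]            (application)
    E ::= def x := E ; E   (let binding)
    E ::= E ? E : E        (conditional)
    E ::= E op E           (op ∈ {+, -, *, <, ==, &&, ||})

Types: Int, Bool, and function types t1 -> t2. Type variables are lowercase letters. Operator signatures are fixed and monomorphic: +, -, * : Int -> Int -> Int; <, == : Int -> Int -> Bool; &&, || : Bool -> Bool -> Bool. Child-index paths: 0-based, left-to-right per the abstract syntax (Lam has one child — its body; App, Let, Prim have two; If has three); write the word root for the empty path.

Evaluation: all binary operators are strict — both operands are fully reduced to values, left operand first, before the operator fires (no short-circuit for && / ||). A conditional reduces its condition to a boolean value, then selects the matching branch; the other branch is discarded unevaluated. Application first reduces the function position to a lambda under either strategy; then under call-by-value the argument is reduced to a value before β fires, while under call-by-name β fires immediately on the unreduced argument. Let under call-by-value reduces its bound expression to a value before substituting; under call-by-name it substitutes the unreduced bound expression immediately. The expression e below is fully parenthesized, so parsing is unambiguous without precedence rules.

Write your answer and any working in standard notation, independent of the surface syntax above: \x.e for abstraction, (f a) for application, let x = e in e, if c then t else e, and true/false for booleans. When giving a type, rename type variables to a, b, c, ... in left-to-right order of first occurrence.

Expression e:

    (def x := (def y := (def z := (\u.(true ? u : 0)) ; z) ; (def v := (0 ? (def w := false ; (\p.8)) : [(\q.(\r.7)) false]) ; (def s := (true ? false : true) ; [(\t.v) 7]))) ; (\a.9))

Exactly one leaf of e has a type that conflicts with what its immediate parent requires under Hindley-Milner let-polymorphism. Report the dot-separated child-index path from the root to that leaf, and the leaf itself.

Answer: 0.1.0.0 : 0

Working:
  unify Bool ~ Bool
u : a
  unify a ~ Int
\u._ : Int -> Int
let z : Int -> Int
z : Int -> Int
let y : Int -> Int
  unify Int ~ Bool
  FAIL: mismatch Int ~ Bool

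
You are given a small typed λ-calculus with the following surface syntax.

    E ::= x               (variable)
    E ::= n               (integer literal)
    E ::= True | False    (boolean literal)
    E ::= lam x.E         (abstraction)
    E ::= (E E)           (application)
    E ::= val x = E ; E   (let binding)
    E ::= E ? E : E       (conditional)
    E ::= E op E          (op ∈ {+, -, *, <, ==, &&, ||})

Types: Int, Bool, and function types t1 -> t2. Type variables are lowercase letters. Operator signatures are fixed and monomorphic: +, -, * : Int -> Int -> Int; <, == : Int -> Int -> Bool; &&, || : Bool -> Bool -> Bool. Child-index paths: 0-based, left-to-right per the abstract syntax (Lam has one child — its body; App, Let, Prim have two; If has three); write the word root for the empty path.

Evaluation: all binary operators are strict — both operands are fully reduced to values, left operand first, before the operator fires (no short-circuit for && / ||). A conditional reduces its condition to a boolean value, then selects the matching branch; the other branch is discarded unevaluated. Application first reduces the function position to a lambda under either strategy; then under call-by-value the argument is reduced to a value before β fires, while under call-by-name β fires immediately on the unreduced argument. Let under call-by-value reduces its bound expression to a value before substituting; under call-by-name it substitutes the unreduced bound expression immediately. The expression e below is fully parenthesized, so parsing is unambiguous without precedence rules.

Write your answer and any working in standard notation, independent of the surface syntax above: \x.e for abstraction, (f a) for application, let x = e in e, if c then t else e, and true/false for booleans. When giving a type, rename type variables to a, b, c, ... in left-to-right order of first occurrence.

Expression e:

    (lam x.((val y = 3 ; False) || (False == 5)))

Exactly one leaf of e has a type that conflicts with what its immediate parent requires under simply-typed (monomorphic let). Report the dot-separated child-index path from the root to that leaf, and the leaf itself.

Answer: 0.1.0 : false

Trace:
let y : Int
  unify Bool ~ Bool
  unify Bool ~ Int
  FAIL: mismatch Bool ~ Int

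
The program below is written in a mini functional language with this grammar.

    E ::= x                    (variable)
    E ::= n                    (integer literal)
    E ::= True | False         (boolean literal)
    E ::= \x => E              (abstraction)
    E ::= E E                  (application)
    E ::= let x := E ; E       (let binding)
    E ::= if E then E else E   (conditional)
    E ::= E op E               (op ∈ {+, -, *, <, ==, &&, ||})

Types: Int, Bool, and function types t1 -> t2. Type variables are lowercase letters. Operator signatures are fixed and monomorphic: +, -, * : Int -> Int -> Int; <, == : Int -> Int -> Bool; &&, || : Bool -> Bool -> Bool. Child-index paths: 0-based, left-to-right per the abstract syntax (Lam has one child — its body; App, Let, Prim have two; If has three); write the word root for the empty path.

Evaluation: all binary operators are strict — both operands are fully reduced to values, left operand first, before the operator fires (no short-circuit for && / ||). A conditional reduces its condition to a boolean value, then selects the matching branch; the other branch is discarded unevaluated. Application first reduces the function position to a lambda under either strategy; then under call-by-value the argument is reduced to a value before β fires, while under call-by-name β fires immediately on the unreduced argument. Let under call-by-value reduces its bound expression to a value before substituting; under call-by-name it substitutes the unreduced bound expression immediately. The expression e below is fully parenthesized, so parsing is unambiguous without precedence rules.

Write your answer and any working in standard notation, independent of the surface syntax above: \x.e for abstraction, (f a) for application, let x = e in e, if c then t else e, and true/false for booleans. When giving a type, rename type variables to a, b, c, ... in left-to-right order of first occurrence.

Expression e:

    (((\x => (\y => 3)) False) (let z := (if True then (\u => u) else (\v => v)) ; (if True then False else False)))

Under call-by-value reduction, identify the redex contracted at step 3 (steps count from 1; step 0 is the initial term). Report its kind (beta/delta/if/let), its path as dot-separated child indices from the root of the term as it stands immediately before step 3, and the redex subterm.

Working:
step 0: (((\x.(\y.3)) false) (let z = (if true then (\u.u) else (\v.v)) in (if true then false else false)))
step 1: [beta@0] ((\y.3) (let z = (if true then (\u.u) else (\v.v)) in (if true then false else false)))
step 2: [if@1.0] ((\y.3) (let z = (\u.u) in (if true then false else false)))
step 3: [let@1] ((\y.3) (if true then false else false))

Answer: let at 1 : (let z = (\u.u) in (if true then false else false))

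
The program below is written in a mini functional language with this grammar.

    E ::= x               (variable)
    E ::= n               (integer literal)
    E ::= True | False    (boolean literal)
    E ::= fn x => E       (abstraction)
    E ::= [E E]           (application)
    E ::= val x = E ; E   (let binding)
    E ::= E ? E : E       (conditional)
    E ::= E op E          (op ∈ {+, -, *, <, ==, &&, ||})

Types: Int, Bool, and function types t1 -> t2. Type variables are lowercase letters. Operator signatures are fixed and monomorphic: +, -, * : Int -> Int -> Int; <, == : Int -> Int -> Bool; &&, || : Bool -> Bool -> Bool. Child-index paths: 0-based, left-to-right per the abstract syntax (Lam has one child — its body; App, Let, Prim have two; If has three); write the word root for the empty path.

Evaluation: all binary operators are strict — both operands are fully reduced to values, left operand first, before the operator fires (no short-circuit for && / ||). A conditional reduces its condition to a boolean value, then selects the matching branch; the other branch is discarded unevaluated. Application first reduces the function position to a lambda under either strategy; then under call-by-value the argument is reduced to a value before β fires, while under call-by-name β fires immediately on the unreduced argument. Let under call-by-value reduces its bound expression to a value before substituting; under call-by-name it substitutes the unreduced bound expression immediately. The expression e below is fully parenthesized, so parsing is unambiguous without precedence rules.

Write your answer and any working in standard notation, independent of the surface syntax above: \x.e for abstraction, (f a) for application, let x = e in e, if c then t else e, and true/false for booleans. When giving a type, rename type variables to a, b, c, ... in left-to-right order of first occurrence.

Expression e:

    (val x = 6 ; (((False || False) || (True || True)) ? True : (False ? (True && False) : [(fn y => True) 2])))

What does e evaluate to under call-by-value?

Derivation:
step 0: (let x = 6 in (if ((false || false) || (true || true)) then true else (if false then (true && false) else ((\y.true) 2))))
step 1: [let@root] (if ((false || false) || (true || true)) then true else (if false then (true && false) else ((\y.true) 2)))
step 2: [delta@0.0] (if (false || (true || true)) then true else (if false then (true && false) else ((\y.true) 2)))
step 3: [delta@0.1] (if (false || true) then true else (if false then (true && false) else ((\y.true) 2)))
step 4: [delta@0] (if true then true else (if false then (true && false) else ((\y.true) 2)))
step 5: [if@root] true

Answer: true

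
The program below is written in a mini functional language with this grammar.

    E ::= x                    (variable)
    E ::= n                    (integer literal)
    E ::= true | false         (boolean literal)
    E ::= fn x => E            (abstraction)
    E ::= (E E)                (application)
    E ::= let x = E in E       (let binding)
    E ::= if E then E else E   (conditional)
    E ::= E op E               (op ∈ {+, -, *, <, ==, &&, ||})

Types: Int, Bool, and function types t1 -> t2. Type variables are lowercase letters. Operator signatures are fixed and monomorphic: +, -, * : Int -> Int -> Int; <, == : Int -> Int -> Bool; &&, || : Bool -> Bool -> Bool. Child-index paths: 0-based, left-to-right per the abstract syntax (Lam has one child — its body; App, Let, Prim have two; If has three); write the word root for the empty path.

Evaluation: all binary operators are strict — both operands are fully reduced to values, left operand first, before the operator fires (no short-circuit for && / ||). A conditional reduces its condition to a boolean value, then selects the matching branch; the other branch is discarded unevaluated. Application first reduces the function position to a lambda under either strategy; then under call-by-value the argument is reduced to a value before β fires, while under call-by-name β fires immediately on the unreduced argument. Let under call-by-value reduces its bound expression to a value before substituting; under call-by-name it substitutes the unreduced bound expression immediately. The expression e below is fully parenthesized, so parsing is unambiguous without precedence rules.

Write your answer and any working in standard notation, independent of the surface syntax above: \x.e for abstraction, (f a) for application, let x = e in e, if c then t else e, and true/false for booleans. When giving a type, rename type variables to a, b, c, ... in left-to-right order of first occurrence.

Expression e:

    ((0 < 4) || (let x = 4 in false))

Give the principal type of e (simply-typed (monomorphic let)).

Trace:
  unify Int ~ Int
  unify Int ~ Int
  unify Bool ~ Bool
let x : Int
  unify Bool ~ Bool

Answer: Bool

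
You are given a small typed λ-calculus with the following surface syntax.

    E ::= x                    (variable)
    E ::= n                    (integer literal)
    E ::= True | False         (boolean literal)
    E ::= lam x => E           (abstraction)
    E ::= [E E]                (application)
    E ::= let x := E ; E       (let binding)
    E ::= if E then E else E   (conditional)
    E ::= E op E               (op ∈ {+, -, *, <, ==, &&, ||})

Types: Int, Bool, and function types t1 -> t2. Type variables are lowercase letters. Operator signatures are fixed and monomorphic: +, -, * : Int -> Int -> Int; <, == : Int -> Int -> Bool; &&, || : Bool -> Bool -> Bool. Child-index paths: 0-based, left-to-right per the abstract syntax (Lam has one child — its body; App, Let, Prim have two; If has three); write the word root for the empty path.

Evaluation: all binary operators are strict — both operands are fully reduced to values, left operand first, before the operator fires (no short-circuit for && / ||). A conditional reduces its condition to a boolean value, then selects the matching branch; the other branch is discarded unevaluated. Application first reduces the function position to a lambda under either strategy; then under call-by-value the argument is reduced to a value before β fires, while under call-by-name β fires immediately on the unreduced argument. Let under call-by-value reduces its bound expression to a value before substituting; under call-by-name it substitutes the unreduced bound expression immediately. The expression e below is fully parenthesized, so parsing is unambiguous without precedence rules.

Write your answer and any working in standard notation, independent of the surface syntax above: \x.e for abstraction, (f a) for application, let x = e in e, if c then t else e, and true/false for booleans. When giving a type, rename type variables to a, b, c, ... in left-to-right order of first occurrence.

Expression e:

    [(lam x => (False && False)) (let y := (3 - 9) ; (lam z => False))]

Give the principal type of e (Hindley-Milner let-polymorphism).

Answer: Bool

Derivation:
  unify Bool ~ Bool
  unify Bool ~ Bool
\x._ : a -> Bool
  unify Int ~ Int
  unify Int ~ Int
let y : Int
\z._ : b -> Bool
  unify a -> Bool ~ (b -> Bool) -> c
  unify a ~ b -> Bool
  unify Bool ~ c
_ _ : Bool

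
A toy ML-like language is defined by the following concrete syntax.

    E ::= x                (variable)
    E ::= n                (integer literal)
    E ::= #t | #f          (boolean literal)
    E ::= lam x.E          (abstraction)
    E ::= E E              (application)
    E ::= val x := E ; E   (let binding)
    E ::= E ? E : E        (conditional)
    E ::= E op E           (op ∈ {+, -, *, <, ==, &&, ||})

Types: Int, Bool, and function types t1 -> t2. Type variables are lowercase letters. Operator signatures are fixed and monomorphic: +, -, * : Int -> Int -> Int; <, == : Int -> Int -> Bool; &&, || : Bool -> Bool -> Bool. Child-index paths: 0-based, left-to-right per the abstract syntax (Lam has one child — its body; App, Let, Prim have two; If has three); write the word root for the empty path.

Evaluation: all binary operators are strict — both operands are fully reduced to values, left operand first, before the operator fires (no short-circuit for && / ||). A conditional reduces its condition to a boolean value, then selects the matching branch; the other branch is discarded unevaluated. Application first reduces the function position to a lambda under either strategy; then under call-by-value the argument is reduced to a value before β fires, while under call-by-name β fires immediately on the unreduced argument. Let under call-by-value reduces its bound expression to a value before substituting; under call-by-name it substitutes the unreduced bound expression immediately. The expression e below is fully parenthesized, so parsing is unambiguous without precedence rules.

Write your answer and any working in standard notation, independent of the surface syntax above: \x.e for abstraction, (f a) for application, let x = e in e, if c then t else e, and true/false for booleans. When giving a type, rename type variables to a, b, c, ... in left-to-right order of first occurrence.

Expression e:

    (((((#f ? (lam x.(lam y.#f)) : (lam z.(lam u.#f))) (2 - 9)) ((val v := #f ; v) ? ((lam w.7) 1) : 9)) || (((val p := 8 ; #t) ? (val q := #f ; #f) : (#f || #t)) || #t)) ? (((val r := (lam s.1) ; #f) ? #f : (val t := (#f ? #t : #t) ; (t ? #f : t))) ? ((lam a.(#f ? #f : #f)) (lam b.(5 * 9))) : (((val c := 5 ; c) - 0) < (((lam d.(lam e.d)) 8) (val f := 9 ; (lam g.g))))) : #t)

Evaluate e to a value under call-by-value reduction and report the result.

Answer: true

Derivation:
step 0: (if ((((if false then (\x.(\y.false)) else (\z.(\u.false))) (2 - 9)) (if (let v = false in v) then ((\w.7) 1) else 9)) || ((if (let p = 8 in true) then (let q = false in false) else (false || true)) || true)) then (if (if (let r = (\s.1) in false) then false else (let t = (if false then true else true) in (if t then false else t))) then ((\a.(if false then false else false)) (\b.(5 * 9))) else (((let c = 5 in c) - 0) < (((\d.(\e.d)) 8) (let f = 9 in (\g.g))))) else true)
step 1: [if@0.0.0.0] (if ((((\z.(\u.false)) (2 - 9)) (if (let v = false in v) then ((\w.7) 1) else 9)) || ((if (let p = 8 in true) then (let q = false in false) else (false || true)) || true)) then (if (if (let r = (\s.1) in false) then false else (let t = (if false then true else true) in (if t then false else t))) then ((\a.(if false then false else false)) (\b.(5 * 9))) else (((let c = 5 in c) - 0) < (((\d.(\e.d)) 8) (let f = 9 in (\g.g))))) else true)
step 2: [delta@0.0.0.1] (if ((((\z.(\u.false)) -7) (if (let v = false in v) then ((\w.7) 1) else 9)) || ((if (let p = 8 in true) then (let q = false in false) else (false || true)) || true)) then (if (if (let r = (\s.1) in false) then false else (let t = (if false then true else true) in (if t then false else t))) then ((\a.(if false then false else false)) (\b.(5 * 9))) else (((let c = 5 in c) - 0) < (((\d.(\e.d)) 8) (let f = 9 in (\g.g))))) else true)
step 3: [beta@0.0.0] (if (((\u.false) (if (let v = false in v) then ((\w.7) 1) else 9)) || ((if (let p = 8 in true) then (let q = false in false) else (false || true)) || true)) then (if (if (let r = (\s.1) in false) then false else (let t = (if false then true else true) in (if t then false else t))) then ((\a.(if false then false else false)) (\b.(5 * 9))) else (((let c = 5 in c) - 0) < (((\d.(\e.d)) 8) (let f = 9 in (\g.g))))) else true)
step 4: [let@0.0.1.0] (if (((\u.false) (if false then ((\w.7) 1) else 9)) || ((if (let p = 8 in true) then (let q = false in false) else (false || true)) || true)) then (if (if (let r = (\s.1) in false) then false else (let t = (if false then true else true) in (if t then false else t))) then ((\a.(if false then false else false)) (\b.(5 * 9))) else (((let c = 5 in c) - 0) < (((\d.(\e.d)) 8) (let f = 9 in (\g.g))))) else true)
step 5: [if@0.0.1] (if (((\u.false) 9) || ((if (let p = 8 in true) then (let q = false in false) else (false || true)) || true)) then (if (if (let r = (\s.1) in false) then false else (let t = (if false then true else true) in (if t then false else t))) then ((\a.(if false then false else false)) (\b.(5 * 9))) else (((let c = 5 in c) - 0) < (((\d.(\e.d)) 8) (let f = 9 in (\g.g))))) else true)
step 6: [beta@0.0] (if (false || ((if (let p = 8 in true) then (let q = false in false) else (false || true)) || true)) then (if (if (let r = (\s.1) in false) then false else (let t = (if false then true else true) in (if t then false else t))) then ((\a.(if false then false else false)) (\b.(5 * 9))) else (((let c = 5 in c) - 0) < (((\d.(\e.d)) 8) (let f = 9 in (\g.g))))) else true)
step 7: [let@0.1.0.0] (if (false || ((if true then (let q = false in false) else (false || true)) || true)) then (if (if (let r = (\s.1) in false) then false else (let t = (if false then true else true) in (if t then false else t))) then ((\a.(if false then false else false)) (\b.(5 * 9))) else (((let c = 5 in c) - 0) < (((\d.(\e.d)) 8) (let f = 9 in (\g.g))))) else true)
step 8: [if@0.1.0] (if (false || ((let q = false in false) || true)) then (if (if (let r = (\s.1) in false) then false else (let t = (if false then true else true) in (if t then false else t))) then ((\a.(if false then false else false)) (\b.(5 * 9))) else (((let c = 5 in c) - 0) < (((\d.(\e.d)) 8) (let f = 9 in (\g.g))))) else true)
step 9: [let@0.1.0] (if (false || (false || true)) then (if (if (let r = (\s.1) in false) then false else (let t = (if false then true else true) in (if t then false else t))) then ((\a.(if false then false else false)) (\b.(5 * 9))) else (((let c = 5 in c) - 0) < (((\d.(\e.d)) 8) (let f = 9 in (\g.g))))) else true)
step 10: [delta@0.1] (if (false || true) then (if (if (let r = (\s.1) in false) then false else (let t = (if false then true else true) in (if t then false else t))) then ((\a.(if false then false else false)) (\b.(5 * 9))) else (((let c = 5 in c) - 0) < (((\d.(\e.d)) 8) (let f = 9 in (\g.g))))) else true)
step 11: [delta@0] (if true then (if (if (let r = (\s.1) in false) then false else (let t = (if false then true else true) in (if t then false else t))) then ((\a.(if false then false else false)) (\b.(5 * 9))) else (((let c = 5 in c) - 0) < (((\d.(\e.d)) 8) (let f = 9 in (\g.g))))) else true)
step 12: [if@root] (if (if (let r = (\s.1) in false) then false else (let t = (if false then true else true) in (if t then false else t))) then ((\a.(if false then false else false)) (\b.(5 * 9))) else (((let c = 5 in c) - 0) < (((\d.(\e.d)) 8) (let f = 9 in (\g.g)))))
step 13: [let@0.0] (if (if false then false else (let t = (if false then true else true) in (if t then false else t))) then ((\a.(if false then false else false)) (\b.(5 * 9))) else (((let c = 5 in c) - 0) < (((\d.(\e.d)) 8) (let f = 9 in (\g.g)))))
step 14: [if@0] (if (let t = (if false then true else true) in (if t then false else t)) then ((\a.(if false then false else false)) (\b.(5 * 9))) else (((let c = 5 in c) - 0) < (((\d.(\e.d)) 8) (let f = 9 in (\g.g)))))
step 15: [if@0.0] (if (let t = true in (if t then false else t)) then ((\a.(if false then false else false)) (\b.(5 * 9))) else (((let c = 5 in c) - 0) < (((\d.(\e.d)) 8) (let f = 9 in (\g.g)))))
step 16: [let@0] (if (if true then false else true) then ((\a.(if false then false else false)) (\b.(5 * 9))) else (((let c = 5 in c) - 0) < (((\d.(\e.d)) 8) (let f = 9 in (\g.g)))))
step 17: [if@0] (if false then ((\a.(if false then false else false)) (\b.(5 * 9))) else (((let c = 5 in c) - 0) < (((\d.(\e.d)) 8) (let f = 9 in (\g.g)))))
step 18: [if@root] (((let c = 5 in c) - 0) < (((\d.(\e.d)) 8) (let f = 9 in (\g.g))))
step 19: [let@0.0] ((5 - 0) < (((\d.(\e.d)) 8) (let f = 9 in (\g.g))))
step 20: [delta@0] (5 < (((\d.(\e.d)) 8) (let f = 9 in (\g.g))))
step 21: [beta@1.0] (5 < ((\e.8) (let f = 9 in (\g.g))))
step 22: [let@1.1] (5 < ((\e.8) (\g.g)))
step 23: [beta@1] (5 < 8)
step 24: [delta@root] true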